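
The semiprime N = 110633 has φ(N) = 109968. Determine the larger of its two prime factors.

φ(n) = (p−1)(q−1) = n − (p+q) + 1, so p + q = 110633 − 109968 + 1 = 666.
p and q are the roots of t² − 666t + 110633 = 0.
Discriminant: 666² − 4·110633 = 443556 − 442532 = 1024; √1024 = 32.
q = (666 − 32)/2 = 317, p = (666 + 32)/2 = 349.
Check: 317 · 349 = 110633.

349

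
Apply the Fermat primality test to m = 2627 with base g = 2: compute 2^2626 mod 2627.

2^1 ≡ 2 (mod 2627)
2^2 ≡ 2^2 = 4 ≡ 4 (mod 2627)
2^4 ≡ 4^2 = 16 ≡ 16 (mod 2627)
2^8 ≡ 16^2 = 256 ≡ 256 (mod 2627)
2^16 ≡ 256^2 = 65536 ≡ 2488 (mod 2627)
2^32 ≡ 2488^2 = 6190144 ≡ 932 (mod 2627)
2^64 ≡ 932^2 = 868624 ≡ 1714 (mod 2627)
2^128 ≡ 1714^2 = 2937796 ≡ 810 (mod 2627)
2^256 ≡ 810^2 = 656100 ≡ 1977 (mod 2627)
2^512 ≡ 1977^2 = 3908529 ≡ 2180 (mod 2627)
2^1024 ≡ 2180^2 = 4752400 ≡ 157 (mod 2627)
2^2048 ≡ 157^2 = 24649 ≡ 1006 (mod 2627)
2626 = 2048 + 512 + 64 + 2 in binary powers of 2.
So 2^2626 ≡ 1006 · 2180 · 1714 · 4 ≡ 1138 (mod 2627).
Since 1138 ≠ 1, base 2 is a Fermat witness: 2627 is composite.

1138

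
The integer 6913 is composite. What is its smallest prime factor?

31

6913 is odd.
Digit sum 19, not divisible by 3.
Ends in 3: not divisible by 5.
7: 6913 = 7·987 + 4
11: 6913 = 11·628 + 5
13: 6913 = 13·531 + 10
17: 6913 = 17·406 + 11
19: 6913 = 19·363 + 16
23: 6913 = 23·300 + 13
29: 6913 = 29·238 + 11
31: 6913 = 31·223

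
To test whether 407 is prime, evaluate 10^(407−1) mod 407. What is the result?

232

10^1 ≡ 10 (mod 407)
10^2 ≡ 10^2 = 100 ≡ 100 (mod 407)
10^4 ≡ 100^2 = 10000 ≡ 232 (mod 407)
10^8 ≡ 232^2 = 53824 ≡ 100 (mod 407)
10^16 ≡ 100^2 = 10000 ≡ 232 (mod 407)
10^32 ≡ 232^2 = 53824 ≡ 100 (mod 407)
10^64 ≡ 100^2 = 10000 ≡ 232 (mod 407)
10^128 ≡ 232^2 = 53824 ≡ 100 (mod 407)
10^256 ≡ 100^2 = 10000 ≡ 232 (mod 407)
406 = 256 + 128 + 16 + 4 + 2 in binary powers of 2.
So 10^406 ≡ 232 · 100 · 232 · 232 · 100 ≡ 232 (mod 407).
Since 232 ≠ 1, base 10 is a Fermat witness: 407 is composite.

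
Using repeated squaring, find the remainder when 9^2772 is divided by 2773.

1836

9^1 ≡ 9 (mod 2773)
9^2 ≡ 9^2 = 81 ≡ 81 (mod 2773)
9^4 ≡ 81^2 = 6561 ≡ 1015 (mod 2773)
9^8 ≡ 1015^2 = 1030225 ≡ 1442 (mod 2773)
9^16 ≡ 1442^2 = 2079364 ≡ 2387 (mod 2773)
9^32 ≡ 2387^2 = 5697769 ≡ 2027 (mod 2773)
9^64 ≡ 2027^2 = 4108729 ≡ 1916 (mod 2773)
9^128 ≡ 1916^2 = 3671056 ≡ 2377 (mod 2773)
9^256 ≡ 2377^2 = 5650129 ≡ 1528 (mod 2773)
9^512 ≡ 1528^2 = 2334784 ≡ 2691 (mod 2773)
9^1024 ≡ 2691^2 = 7241481 ≡ 1178 (mod 2773)
9^2048 ≡ 1178^2 = 1387684 ≡ 1184 (mod 2773)
2772 = 2048 + 512 + 128 + 64 + 16 + 4 in binary powers of 2.
So 9^2772 ≡ 1184 · 2691 · 2377 · 1916 · 2387 · 1015 ≡ 1836 (mod 2773).
Since 1836 ≠ 1, base 9 is a Fermat witness: 2773 is composite.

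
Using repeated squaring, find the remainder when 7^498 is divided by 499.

7^1 ≡ 7 (mod 499)
7^2 ≡ 7^2 = 49 ≡ 49 (mod 499)
7^4 ≡ 49^2 = 2401 ≡ 405 (mod 499)
7^8 ≡ 405^2 = 164025 ≡ 353 (mod 499)
7^16 ≡ 353^2 = 124609 ≡ 358 (mod 499)
7^32 ≡ 358^2 = 128164 ≡ 420 (mod 499)
7^64 ≡ 420^2 = 176400 ≡ 253 (mod 499)
7^128 ≡ 253^2 = 64009 ≡ 137 (mod 499)
7^256 ≡ 137^2 = 18769 ≡ 306 (mod 499)
498 = 256 + 128 + 64 + 32 + 16 + 2 in binary powers of 2.
So 7^498 ≡ 306 · 137 · 253 · 420 · 358 · 49 ≡ 1 (mod 499).
Since the result is 1, base 7 gives no evidence that 499 is composite.

1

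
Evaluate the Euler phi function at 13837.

13600

Factor: 13837 = 101 · 137.
φ(13837) = (101−1) · (137−1) = 100 · 136 = 13600.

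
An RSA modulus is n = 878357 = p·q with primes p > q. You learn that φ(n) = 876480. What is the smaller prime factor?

φ(n) = (p−1)(q−1) = n − (p+q) + 1, so p + q = 878357 − 876480 + 1 = 1878.
p and q are the roots of t² − 1878t + 878357 = 0.
Discriminant: 1878² − 4·878357 = 3526884 − 3513428 = 13456; √13456 = 116.
q = (1878 − 116)/2 = 881, p = (1878 + 116)/2 = 997.
Check: 881 · 997 = 878357.

881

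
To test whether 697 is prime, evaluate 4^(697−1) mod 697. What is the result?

4^1 ≡ 4 (mod 697)
4^2 ≡ 4^2 = 16 ≡ 16 (mod 697)
4^4 ≡ 16^2 = 256 ≡ 256 (mod 697)
4^8 ≡ 256^2 = 65536 ≡ 18 (mod 697)
4^16 ≡ 18^2 = 324 ≡ 324 (mod 697)
4^32 ≡ 324^2 = 104976 ≡ 426 (mod 697)
4^64 ≡ 426^2 = 181476 ≡ 256 (mod 697)
4^128 ≡ 256^2 = 65536 ≡ 18 (mod 697)
4^256 ≡ 18^2 = 324 ≡ 324 (mod 697)
4^512 ≡ 324^2 = 104976 ≡ 426 (mod 697)
696 = 512 + 128 + 32 + 16 + 8 in binary powers of 2.
So 4^696 ≡ 426 · 18 · 426 · 324 · 18 ≡ 324 (mod 697).
Since 324 ≠ 1, base 4 is a Fermat witness: 697 is composite.

324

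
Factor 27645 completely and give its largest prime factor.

27645 = 3 · 9215
9215 = 5 · 1843
1843 = 19 · 97
97 is prime.
So 27645 = 3 · 5 · 19 · 97; the largest prime factor is 97.

97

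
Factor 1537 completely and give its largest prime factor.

1537 = 29 · 53
53 is prime.
So 1537 = 29 · 53; the largest prime factor is 53.

53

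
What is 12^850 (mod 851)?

12^1 ≡ 12 (mod 851)
12^2 ≡ 12^2 = 144 ≡ 144 (mod 851)
12^4 ≡ 144^2 = 20736 ≡ 312 (mod 851)
12^8 ≡ 312^2 = 97344 ≡ 330 (mod 851)
12^16 ≡ 330^2 = 108900 ≡ 823 (mod 851)
12^32 ≡ 823^2 = 677329 ≡ 784 (mod 851)
12^64 ≡ 784^2 = 614656 ≡ 234 (mod 851)
12^128 ≡ 234^2 = 54756 ≡ 292 (mod 851)
12^256 ≡ 292^2 = 85264 ≡ 164 (mod 851)
12^512 ≡ 164^2 = 26896 ≡ 515 (mod 851)
850 = 512 + 256 + 64 + 16 + 2 in binary powers of 2.
So 12^850 ≡ 515 · 164 · 234 · 823 · 144 ≡ 164 (mod 851).
Since 164 ≠ 1, base 12 is a Fermat witness: 851 is composite.

164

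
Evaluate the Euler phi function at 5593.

Factor: 5593 = 7 · 17 · 47.
φ(5593) = (7−1) · (17−1) · (47−1) = 6 · 16 · 46 = 4416.

4416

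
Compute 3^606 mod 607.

1

3^1 ≡ 3 (mod 607)
3^2 ≡ 3^2 = 9 ≡ 9 (mod 607)
3^4 ≡ 9^2 = 81 ≡ 81 (mod 607)
3^8 ≡ 81^2 = 6561 ≡ 491 (mod 607)
3^16 ≡ 491^2 = 241081 ≡ 102 (mod 607)
3^32 ≡ 102^2 = 10404 ≡ 85 (mod 607)
3^64 ≡ 85^2 = 7225 ≡ 548 (mod 607)
3^128 ≡ 548^2 = 300304 ≡ 446 (mod 607)
3^256 ≡ 446^2 = 198916 ≡ 427 (mod 607)
3^512 ≡ 427^2 = 182329 ≡ 229 (mod 607)
606 = 512 + 64 + 16 + 8 + 4 + 2 in binary powers of 2.
So 3^606 ≡ 229 · 548 · 102 · 491 · 81 · 9 ≡ 1 (mod 607).
Since the result is 1, base 3 gives no evidence that 607 is composite.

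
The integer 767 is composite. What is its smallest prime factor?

767 is odd.
Digit sum 20, not divisible by 3.
Ends in 7: not divisible by 5.
7: 767 = 7·109 + 4
11: 767 = 11·69 + 8
13: 767 = 13·59

13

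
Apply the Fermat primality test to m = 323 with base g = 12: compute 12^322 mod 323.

178

12^1 ≡ 12 (mod 323)
12^2 ≡ 12^2 = 144 ≡ 144 (mod 323)
12^4 ≡ 144^2 = 20736 ≡ 64 (mod 323)
12^8 ≡ 64^2 = 4096 ≡ 220 (mod 323)
12^16 ≡ 220^2 = 48400 ≡ 273 (mod 323)
12^32 ≡ 273^2 = 74529 ≡ 239 (mod 323)
12^64 ≡ 239^2 = 57121 ≡ 273 (mod 323)
12^128 ≡ 273^2 = 74529 ≡ 239 (mod 323)
12^256 ≡ 239^2 = 57121 ≡ 273 (mod 323)
322 = 256 + 64 + 2 in binary powers of 2.
So 12^322 ≡ 273 · 273 · 144 ≡ 178 (mod 323).
Since 178 ≠ 1, base 12 is a Fermat witness: 323 is composite.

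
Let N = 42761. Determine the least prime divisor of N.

42761 is odd.
Digit sum 20, not divisible by 3.
Ends in 1: not divisible by 5.
7: 42761 = 7·6108 + 5
11: 42761 = 11·3887 + 4
13: 42761 = 13·3289 + 4
17: 42761 = 17·2515 + 6
19: 42761 = 19·2250 + 11
23: 42761 = 23·1859 + 4
29: 42761 = 29·1474 + 15
31: 42761 = 31·1379 + 12
37: 42761 = 37·1155 + 26
41: 42761 = 41·1042 + 39
43: 42761 = 43·994 + 19
47: 42761 = 47·909 + 38
53: 42761 = 53·806 + 43
59: 42761 = 59·724 + 45
61: 42761 = 61·701

61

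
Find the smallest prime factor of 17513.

17513 is odd.
Digit sum 17, not divisible by 3.
Ends in 3: not divisible by 5.
7: 17513 = 7·2501 + 6
11: 17513 = 11·1592 + 1
13: 17513 = 13·1347 + 2
17: 17513 = 17·1030 + 3
19: 17513 = 19·921 + 14
23: 17513 = 23·761 + 10
29: 17513 = 29·603 + 26
31: 17513 = 31·564 + 29
37: 17513 = 37·473 + 12
41: 17513 = 41·427 + 6
43: 17513 = 43·407 + 12
47: 17513 = 47·372 + 29
53: 17513 = 53·330 + 23
59: 17513 = 59·296 + 49
61: 17513 = 61·287 + 6
67: 17513 = 67·261 + 26
71: 17513 = 71·246 + 47
73: 17513 = 73·239 + 66
79: 17513 = 79·221 + 54
83: 17513 = 83·211

83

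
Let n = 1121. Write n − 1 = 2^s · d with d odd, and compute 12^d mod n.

1121 − 1 = 1120 = 2^5 · 35, so d = 35.
12^1 ≡ 12 (mod 1121)
12^2 ≡ 12^2 = 144 ≡ 144 (mod 1121)
12^4 ≡ 144^2 = 20736 ≡ 558 (mod 1121)
12^8 ≡ 558^2 = 311364 ≡ 847 (mod 1121)
12^16 ≡ 847^2 = 717409 ≡ 1090 (mod 1121)
12^32 ≡ 1090^2 = 1188100 ≡ 961 (mod 1121)
35 = 32 + 2 + 1 in binary powers of 2.
So 12^35 ≡ 961 · 144 · 12 ≡ 407 (mod 1121).
Squaring chain: 407 → 862 → 942 → 653 → 429; never reaches −1, so base 12 is a Miller–Rabin witness that 1121 is composite.

407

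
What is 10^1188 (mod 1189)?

426

10^1 ≡ 10 (mod 1189)
10^2 ≡ 10^2 = 100 ≡ 100 (mod 1189)
10^4 ≡ 100^2 = 10000 ≡ 488 (mod 1189)
10^8 ≡ 488^2 = 238144 ≡ 344 (mod 1189)
10^16 ≡ 344^2 = 118336 ≡ 625 (mod 1189)
10^32 ≡ 625^2 = 390625 ≡ 633 (mod 1189)
10^64 ≡ 633^2 = 400689 ≡ 1185 (mod 1189)
10^128 ≡ 1185^2 = 1404225 ≡ 16 (mod 1189)
10^256 ≡ 16^2 = 256 ≡ 256 (mod 1189)
10^512 ≡ 256^2 = 65536 ≡ 141 (mod 1189)
10^1024 ≡ 141^2 = 19881 ≡ 857 (mod 1189)
1188 = 1024 + 128 + 32 + 4 in binary powers of 2.
So 10^1188 ≡ 857 · 16 · 633 · 488 ≡ 426 (mod 1189).
Since 426 ≠ 1, base 10 is a Fermat witness: 1189 is composite.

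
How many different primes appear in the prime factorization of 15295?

4

15295 = 5 · 3059
3059 = 7 · 437
437 = 19 · 23
15295 = 5 · 7 · 19 · 23, which has 4 distinct prime factors.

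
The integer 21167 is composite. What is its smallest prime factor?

21167 is odd.
Digit sum 17, not divisible by 3.
Ends in 7: not divisible by 5.
7: 21167 = 7·3023 + 6
11: 21167 = 11·1924 + 3
13: 21167 = 13·1628 + 3
17: 21167 = 17·1245 + 2
19: 21167 = 19·1114 + 1
23: 21167 = 23·920 + 7
29: 21167 = 29·729 + 26
31: 21167 = 31·682 + 25
37: 21167 = 37·572 + 3
41: 21167 = 41·516 + 11
43: 21167 = 43·492 + 11
47: 21167 = 47·450 + 17
53: 21167 = 53·399 + 20
59: 21167 = 59·358 + 45
61: 21167 = 61·347

61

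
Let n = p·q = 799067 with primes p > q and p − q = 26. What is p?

Since p = q + 26, we have 799067 = q(q + 26), so q² + 26q − 799067 = 0.
Discriminant: 26² + 4·799067 = 676 + 3196268 = 3196944; √3196944 = 1788.
q = (−26 + 1788)/2 = 881, and p = q + 26 = 907.
Check: 881 · 907 = 799067.

907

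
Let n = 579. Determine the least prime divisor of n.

3

579 is odd.
Digit sum 21, divisible by 3.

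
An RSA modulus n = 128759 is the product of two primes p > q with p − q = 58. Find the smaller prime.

331

Since p = q + 58, we have 128759 = q(q + 58), so q² + 58q − 128759 = 0.
Discriminant: 58² + 4·128759 = 3364 + 515036 = 518400; √518400 = 720.
q = (−58 + 720)/2 = 331, and p = q + 58 = 389.
Check: 331 · 389 = 128759.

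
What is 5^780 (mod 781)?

5^1 ≡ 5 (mod 781)
5^2 ≡ 5^2 = 25 ≡ 25 (mod 781)
5^4 ≡ 25^2 = 625 ≡ 625 (mod 781)
5^8 ≡ 625^2 = 390625 ≡ 125 (mod 781)
5^16 ≡ 125^2 = 15625 ≡ 5 (mod 781)
5^32 ≡ 5^2 = 25 ≡ 25 (mod 781)
5^64 ≡ 25^2 = 625 ≡ 625 (mod 781)
5^128 ≡ 625^2 = 390625 ≡ 125 (mod 781)
5^256 ≡ 125^2 = 15625 ≡ 5 (mod 781)
5^512 ≡ 5^2 = 25 ≡ 25 (mod 781)
780 = 512 + 256 + 8 + 4 in binary powers of 2.
So 5^780 ≡ 25 · 5 · 125 · 625 ≡ 1 (mod 781).
Since the result is 1, base 5 gives no evidence that 781 is composite.

1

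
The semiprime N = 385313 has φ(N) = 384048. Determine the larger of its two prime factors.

757

φ(n) = (p−1)(q−1) = n − (p+q) + 1, so p + q = 385313 − 384048 + 1 = 1266.
p and q are the roots of t² − 1266t + 385313 = 0.
Discriminant: 1266² − 4·385313 = 1602756 − 1541252 = 61504; √61504 = 248.
q = (1266 − 248)/2 = 509, p = (1266 + 248)/2 = 757.
Check: 509 · 757 = 385313.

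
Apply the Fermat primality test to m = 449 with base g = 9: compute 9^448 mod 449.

9^1 ≡ 9 (mod 449)
9^2 ≡ 9^2 = 81 ≡ 81 (mod 449)
9^4 ≡ 81^2 = 6561 ≡ 275 (mod 449)
9^8 ≡ 275^2 = 75625 ≡ 193 (mod 449)
9^16 ≡ 193^2 = 37249 ≡ 431 (mod 449)
9^32 ≡ 431^2 = 185761 ≡ 324 (mod 449)
9^64 ≡ 324^2 = 104976 ≡ 359 (mod 449)
9^128 ≡ 359^2 = 128881 ≡ 18 (mod 449)
9^256 ≡ 18^2 = 324 ≡ 324 (mod 449)
448 = 256 + 128 + 64 in binary powers of 2.
So 9^448 ≡ 324 · 18 · 359 ≡ 1 (mod 449).
Since the result is 1, base 9 gives no evidence that 449 is composite.

1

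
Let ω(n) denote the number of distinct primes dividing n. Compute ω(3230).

3230 = 2 · 1615
1615 = 5 · 323
323 = 17 · 19
3230 = 2 · 5 · 17 · 19, which has 4 distinct prime factors.

4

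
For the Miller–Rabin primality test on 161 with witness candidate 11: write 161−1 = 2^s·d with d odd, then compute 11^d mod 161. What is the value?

161 − 1 = 160 = 2^5 · 5, so d = 5.
11^1 ≡ 11 (mod 161)
11^2 ≡ 11^2 = 121 ≡ 121 (mod 161)
11^4 ≡ 121^2 = 14641 ≡ 151 (mod 161)
5 = 4 + 1 in binary powers of 2.
So 11^5 ≡ 151 · 11 ≡ 51 (mod 161).
Squaring chain: 51 → 25 → 142 → 39 → 72; never reaches −1, so base 11 is a Miller–Rabin witness that 161 is composite.

51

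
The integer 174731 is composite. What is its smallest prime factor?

23

174731 is odd.
Digit sum 23, not divisible by 3.
Ends in 1: not divisible by 5.
7: 174731 = 7·24961 + 4
11: 174731 = 11·15884 + 7
13: 174731 = 13·13440 + 11
17: 174731 = 17·10278 + 5
19: 174731 = 19·9196 + 7
23: 174731 = 23·7597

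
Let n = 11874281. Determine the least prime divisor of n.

59

11874281 is odd.
Digit sum 32, not divisible by 3.
Ends in 1: not divisible by 5.
7: 11874281 = 7·1696325 + 6
11: 11874281 = 11·1079480 + 1
13: 11874281 = 13·913406 + 3
17: 11874281 = 17·698487 + 2
19: 11874281 = 19·624962 + 3
23: 11874281 = 23·516273 + 2
29: 11874281 = 29·409457 + 28
31: 11874281 = 31·383041 + 10
37: 11874281 = 37·320926 + 19
41: 11874281 = 41·289616 + 25
43: 11874281 = 43·276146 + 3
47: 11874281 = 47·252644 + 13
53: 11874281 = 53·224043 + 2
59: 11874281 = 59·201259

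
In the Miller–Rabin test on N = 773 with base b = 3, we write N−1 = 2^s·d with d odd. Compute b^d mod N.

317

773 − 1 = 772 = 2^2 · 193, so d = 193.
3^1 ≡ 3 (mod 773)
3^2 ≡ 3^2 = 9 ≡ 9 (mod 773)
3^4 ≡ 9^2 = 81 ≡ 81 (mod 773)
3^8 ≡ 81^2 = 6561 ≡ 377 (mod 773)
3^16 ≡ 377^2 = 142129 ≡ 670 (mod 773)
3^32 ≡ 670^2 = 448900 ≡ 560 (mod 773)
3^64 ≡ 560^2 = 313600 ≡ 535 (mod 773)
3^128 ≡ 535^2 = 286225 ≡ 215 (mod 773)
193 = 128 + 64 + 1 in binary powers of 2.
So 3^193 ≡ 215 · 535 · 3 ≡ 317 (mod 773).
Squaring chain: 317 → 772; reaches −1, so base 3 does not prove 773 composite.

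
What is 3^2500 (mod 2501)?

3^1 ≡ 3 (mod 2501)
3^2 ≡ 3^2 = 9 ≡ 9 (mod 2501)
3^4 ≡ 9^2 = 81 ≡ 81 (mod 2501)
3^8 ≡ 81^2 = 6561 ≡ 1559 (mod 2501)
3^16 ≡ 1559^2 = 2430481 ≡ 2010 (mod 2501)
3^32 ≡ 2010^2 = 4040100 ≡ 985 (mod 2501)
3^64 ≡ 985^2 = 970225 ≡ 2338 (mod 2501)
3^128 ≡ 2338^2 = 5466244 ≡ 1559 (mod 2501)
3^256 ≡ 1559^2 = 2430481 ≡ 2010 (mod 2501)
3^512 ≡ 2010^2 = 4040100 ≡ 985 (mod 2501)
3^1024 ≡ 985^2 = 970225 ≡ 2338 (mod 2501)
3^2048 ≡ 2338^2 = 5466244 ≡ 1559 (mod 2501)
2500 = 2048 + 256 + 128 + 64 + 4 in binary powers of 2.
So 3^2500 ≡ 1559 · 2010 · 1559 · 2338 · 81 ≡ 245 (mod 2501).
Since 245 ≠ 1, base 3 is a Fermat witness: 2501 is composite.

245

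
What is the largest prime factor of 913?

83

913 = 11 · 83
83 is prime.
So 913 = 11 · 83; the largest prime factor is 83.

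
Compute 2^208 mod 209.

36

2^1 ≡ 2 (mod 209)
2^2 ≡ 2^2 = 4 ≡ 4 (mod 209)
2^4 ≡ 4^2 = 16 ≡ 16 (mod 209)
2^8 ≡ 16^2 = 256 ≡ 47 (mod 209)
2^16 ≡ 47^2 = 2209 ≡ 119 (mod 209)
2^32 ≡ 119^2 = 14161 ≡ 158 (mod 209)
2^64 ≡ 158^2 = 24964 ≡ 93 (mod 209)
2^128 ≡ 93^2 = 8649 ≡ 80 (mod 209)
208 = 128 + 64 + 16 in binary powers of 2.
So 2^208 ≡ 80 · 93 · 119 ≡ 36 (mod 209).
Since 36 ≠ 1, base 2 is a Fermat witness: 209 is composite.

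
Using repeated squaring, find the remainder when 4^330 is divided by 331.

1

4^1 ≡ 4 (mod 331)
4^2 ≡ 4^2 = 16 ≡ 16 (mod 331)
4^4 ≡ 16^2 = 256 ≡ 256 (mod 331)
4^8 ≡ 256^2 = 65536 ≡ 329 (mod 331)
4^16 ≡ 329^2 = 108241 ≡ 4 (mod 331)
4^32 ≡ 4^2 = 16 ≡ 16 (mod 331)
4^64 ≡ 16^2 = 256 ≡ 256 (mod 331)
4^128 ≡ 256^2 = 65536 ≡ 329 (mod 331)
4^256 ≡ 329^2 = 108241 ≡ 4 (mod 331)
330 = 256 + 64 + 8 + 2 in binary powers of 2.
So 4^330 ≡ 4 · 256 · 329 · 16 ≡ 1 (mod 331).
Since the result is 1, base 4 gives no evidence that 331 is composite.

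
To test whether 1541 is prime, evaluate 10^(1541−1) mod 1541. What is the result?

10^1 ≡ 10 (mod 1541)
10^2 ≡ 10^2 = 100 ≡ 100 (mod 1541)
10^4 ≡ 100^2 = 10000 ≡ 754 (mod 1541)
10^8 ≡ 754^2 = 568516 ≡ 1428 (mod 1541)
10^16 ≡ 1428^2 = 2039184 ≡ 441 (mod 1541)
10^32 ≡ 441^2 = 194481 ≡ 315 (mod 1541)
10^64 ≡ 315^2 = 99225 ≡ 601 (mod 1541)
10^128 ≡ 601^2 = 361201 ≡ 607 (mod 1541)
10^256 ≡ 607^2 = 368449 ≡ 150 (mod 1541)
10^512 ≡ 150^2 = 22500 ≡ 926 (mod 1541)
10^1024 ≡ 926^2 = 857476 ≡ 680 (mod 1541)
1540 = 1024 + 512 + 4 in binary powers of 2.
So 10^1540 ≡ 680 · 926 · 754 ≡ 1243 (mod 1541).
Since 1243 ≠ 1, base 10 is a Fermat witness: 1541 is composite.

1243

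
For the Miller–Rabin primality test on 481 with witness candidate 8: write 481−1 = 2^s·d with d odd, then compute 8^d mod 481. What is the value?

31

481 − 1 = 480 = 2^5 · 15, so d = 15.
8^1 ≡ 8 (mod 481)
8^2 ≡ 8^2 = 64 ≡ 64 (mod 481)
8^4 ≡ 64^2 = 4096 ≡ 248 (mod 481)
8^8 ≡ 248^2 = 61504 ≡ 417 (mod 481)
15 = 8 + 4 + 2 + 1 in binary powers of 2.
So 8^15 ≡ 417 · 248 · 64 · 8 ≡ 31 (mod 481).
Squaring chain: 31 → 480 → 1 → 1 → 1; reaches −1, so base 8 does not prove 481 composite.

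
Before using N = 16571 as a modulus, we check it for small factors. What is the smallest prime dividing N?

16571 is odd.
Digit sum 20, not divisible by 3.
Ends in 1: not divisible by 5.
7: 16571 = 7·2367 + 2
11: 16571 = 11·1506 + 5
13: 16571 = 13·1274 + 9
17: 16571 = 17·974 + 13
19: 16571 = 19·872 + 3
23: 16571 = 23·720 + 11
29: 16571 = 29·571 + 12
31: 16571 = 31·534 + 17
37: 16571 = 37·447 + 32
41: 16571 = 41·404 + 7
43: 16571 = 43·385 + 16
47: 16571 = 47·352 + 27
53: 16571 = 53·312 + 35
59: 16571 = 59·280 + 51
61: 16571 = 61·271 + 40
67: 16571 = 67·247 + 22
71: 16571 = 71·233 + 28
73: 16571 = 73·227

73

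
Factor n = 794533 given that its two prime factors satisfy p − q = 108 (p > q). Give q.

Since p = q + 108, we have 794533 = q(q + 108), so q² + 108q − 794533 = 0.
Discriminant: 108² + 4·794533 = 11664 + 3178132 = 3189796; √3189796 = 1786.
q = (−108 + 1786)/2 = 839, and p = q + 108 = 947.
Check: 839 · 947 = 794533.

839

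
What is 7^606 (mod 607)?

7^1 ≡ 7 (mod 607)
7^2 ≡ 7^2 = 49 ≡ 49 (mod 607)
7^4 ≡ 49^2 = 2401 ≡ 580 (mod 607)
7^8 ≡ 580^2 = 336400 ≡ 122 (mod 607)
7^16 ≡ 122^2 = 14884 ≡ 316 (mod 607)
7^32 ≡ 316^2 = 99856 ≡ 308 (mod 607)
7^64 ≡ 308^2 = 94864 ≡ 172 (mod 607)
7^128 ≡ 172^2 = 29584 ≡ 448 (mod 607)
7^256 ≡ 448^2 = 200704 ≡ 394 (mod 607)
7^512 ≡ 394^2 = 155236 ≡ 451 (mod 607)
606 = 512 + 64 + 16 + 8 + 4 + 2 in binary powers of 2.
So 7^606 ≡ 451 · 172 · 316 · 122 · 580 · 49 ≡ 1 (mod 607).
Since the result is 1, base 7 gives no evidence that 607 is composite.

1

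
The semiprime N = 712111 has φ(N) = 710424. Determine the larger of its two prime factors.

859

φ(n) = (p−1)(q−1) = n − (p+q) + 1, so p + q = 712111 − 710424 + 1 = 1688.
p and q are the roots of t² − 1688t + 712111 = 0.
Discriminant: 1688² − 4·712111 = 2849344 − 2848444 = 900; √900 = 30.
q = (1688 − 30)/2 = 829, p = (1688 + 30)/2 = 859.
Check: 829 · 859 = 712111.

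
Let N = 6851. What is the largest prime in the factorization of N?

6851 = 13 · 527
527 = 17 · 31
31 is prime.
So 6851 = 13 · 17 · 31; the largest prime factor is 31.

31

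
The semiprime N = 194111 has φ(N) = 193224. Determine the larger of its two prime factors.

499

φ(n) = (p−1)(q−1) = n − (p+q) + 1, so p + q = 194111 − 193224 + 1 = 888.
p and q are the roots of t² − 888t + 194111 = 0.
Discriminant: 888² − 4·194111 = 788544 − 776444 = 12100; √12100 = 110.
q = (888 − 110)/2 = 389, p = (888 + 110)/2 = 499.
Check: 389 · 499 = 194111.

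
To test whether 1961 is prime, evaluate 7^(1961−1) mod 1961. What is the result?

1255

7^1 ≡ 7 (mod 1961)
7^2 ≡ 7^2 = 49 ≡ 49 (mod 1961)
7^4 ≡ 49^2 = 2401 ≡ 440 (mod 1961)
7^8 ≡ 440^2 = 193600 ≡ 1422 (mod 1961)
7^16 ≡ 1422^2 = 2022084 ≡ 293 (mod 1961)
7^32 ≡ 293^2 = 85849 ≡ 1526 (mod 1961)
7^64 ≡ 1526^2 = 2328676 ≡ 969 (mod 1961)
7^128 ≡ 969^2 = 938961 ≡ 1603 (mod 1961)
7^256 ≡ 1603^2 = 2569609 ≡ 699 (mod 1961)
7^512 ≡ 699^2 = 488601 ≡ 312 (mod 1961)
7^1024 ≡ 312^2 = 97344 ≡ 1255 (mod 1961)
1960 = 1024 + 512 + 256 + 128 + 32 + 8 in binary powers of 2.
So 7^1960 ≡ 1255 · 312 · 699 · 1603 · 1526 · 1422 ≡ 1255 (mod 1961).
Since 1255 ≠ 1, base 7 is a Fermat witness: 1961 is composite.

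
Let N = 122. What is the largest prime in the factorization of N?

61

122 = 2 · 61
61 is prime.
So 122 = 2 · 61; the largest prime factor is 61.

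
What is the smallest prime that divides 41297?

41297 is odd.
Digit sum 23, not divisible by 3.
Ends in 7: not divisible by 5.
7: 41297 = 7·5899 + 4
11: 41297 = 11·3754 + 3
13: 41297 = 13·3176 + 9
17: 41297 = 17·2429 + 4
19: 41297 = 19·2173 + 10
23: 41297 = 23·1795 + 12
29: 41297 = 29·1424 + 1
31: 41297 = 31·1332 + 5
37: 41297 = 37·1116 + 5
41: 41297 = 41·1007 + 10
43: 41297 = 43·960 + 17
47: 41297 = 47·878 + 31
53: 41297 = 53·779 + 10
59: 41297 = 59·699 + 56
61: 41297 = 61·677

61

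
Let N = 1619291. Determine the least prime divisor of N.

47

1619291 is odd.
Digit sum 29, not divisible by 3.
Ends in 1: not divisible by 5.
7: 1619291 = 7·231327 + 2
11: 1619291 = 11·147208 + 3
13: 1619291 = 13·124560 + 11
17: 1619291 = 17·95252 + 7
19: 1619291 = 19·85225 + 16
23: 1619291 = 23·70403 + 22
29: 1619291 = 29·55837 + 18
31: 1619291 = 31·52235 + 6
37: 1619291 = 37·43764 + 23
41: 1619291 = 41·39494 + 37
43: 1619291 = 43·37657 + 40
47: 1619291 = 47·34453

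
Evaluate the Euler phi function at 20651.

Factor: 20651 = 107 · 193.
φ(20651) = (107−1) · (193−1) = 106 · 192 = 20352.

20352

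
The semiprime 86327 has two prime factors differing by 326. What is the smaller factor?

Since p = q + 326, we have 86327 = q(q + 326), so q² + 326q − 86327 = 0.
Discriminant: 326² + 4·86327 = 106276 + 345308 = 451584; √451584 = 672.
q = (−326 + 672)/2 = 173, and p = q + 326 = 499.
Check: 173 · 499 = 86327.

173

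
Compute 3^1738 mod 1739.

1070

3^1 ≡ 3 (mod 1739)
3^2 ≡ 3^2 = 9 ≡ 9 (mod 1739)
3^4 ≡ 9^2 = 81 ≡ 81 (mod 1739)
3^8 ≡ 81^2 = 6561 ≡ 1344 (mod 1739)
3^16 ≡ 1344^2 = 1806336 ≡ 1254 (mod 1739)
3^32 ≡ 1254^2 = 1572516 ≡ 460 (mod 1739)
3^64 ≡ 460^2 = 211600 ≡ 1181 (mod 1739)
3^128 ≡ 1181^2 = 1394761 ≡ 83 (mod 1739)
3^256 ≡ 83^2 = 6889 ≡ 1672 (mod 1739)
3^512 ≡ 1672^2 = 2795584 ≡ 1011 (mod 1739)
3^1024 ≡ 1011^2 = 1022121 ≡ 1328 (mod 1739)
1738 = 1024 + 512 + 128 + 64 + 8 + 2 in binary powers of 2.
So 3^1738 ≡ 1328 · 1011 · 83 · 1181 · 1344 · 9 ≡ 1070 (mod 1739).
Since 1070 ≠ 1, base 3 is a Fermat witness: 1739 is composite.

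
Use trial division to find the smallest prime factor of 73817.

73817 is odd.
Digit sum 26, not divisible by 3.
Ends in 7: not divisible by 5.
7: 73817 = 7·10545 + 2
11: 73817 = 11·6710 + 7
13: 73817 = 13·5678 + 3
17: 73817 = 17·4342 + 3
19: 73817 = 19·3885 + 2
23: 73817 = 23·3209 + 10
29: 73817 = 29·2545 + 12
31: 73817 = 31·2381 + 6
37: 73817 = 37·1995 + 2
41: 73817 = 41·1800 + 17
43: 73817 = 43·1716 + 29
47: 73817 = 47·1570 + 27
53: 73817 = 53·1392 + 41
59: 73817 = 59·1251 + 8
61: 73817 = 61·1210 + 7
67: 73817 = 67·1101 + 50
71: 73817 = 71·1039 + 48
73: 73817 = 73·1011 + 14
79: 73817 = 79·934 + 31
83: 73817 = 83·889 + 30
89: 73817 = 89·829 + 36
97: 73817 = 97·761

97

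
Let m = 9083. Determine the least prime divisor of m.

9083 is odd.
Digit sum 20, not divisible by 3.
Ends in 3: not divisible by 5.
7: 9083 = 7·1297 + 4
11: 9083 = 11·825 + 8
13: 9083 = 13·698 + 9
17: 9083 = 17·534 + 5
19: 9083 = 19·478 + 1
23: 9083 = 23·394 + 21
29: 9083 = 29·313 + 6
31: 9083 = 31·293

31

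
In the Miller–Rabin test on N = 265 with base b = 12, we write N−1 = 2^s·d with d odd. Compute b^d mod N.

265 − 1 = 264 = 2^3 · 33, so d = 33.
12^1 ≡ 12 (mod 265)
12^2 ≡ 12^2 = 144 ≡ 144 (mod 265)
12^4 ≡ 144^2 = 20736 ≡ 66 (mod 265)
12^8 ≡ 66^2 = 4356 ≡ 116 (mod 265)
12^16 ≡ 116^2 = 13456 ≡ 206 (mod 265)
12^32 ≡ 206^2 = 42436 ≡ 36 (mod 265)
33 = 32 + 1 in binary powers of 2.
So 12^33 ≡ 36 · 12 ≡ 167 (mod 265).
Squaring chain: 167 → 64 → 121; never reaches −1, so base 12 is a Miller–Rabin witness that 265 is composite.

167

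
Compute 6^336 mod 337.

1

6^1 ≡ 6 (mod 337)
6^2 ≡ 6^2 = 36 ≡ 36 (mod 337)
6^4 ≡ 36^2 = 1296 ≡ 285 (mod 337)
6^8 ≡ 285^2 = 81225 ≡ 8 (mod 337)
6^16 ≡ 8^2 = 64 ≡ 64 (mod 337)
6^32 ≡ 64^2 = 4096 ≡ 52 (mod 337)
6^64 ≡ 52^2 = 2704 ≡ 8 (mod 337)
6^128 ≡ 8^2 = 64 ≡ 64 (mod 337)
6^256 ≡ 64^2 = 4096 ≡ 52 (mod 337)
336 = 256 + 64 + 16 in binary powers of 2.
So 6^336 ≡ 52 · 8 · 64 ≡ 1 (mod 337).
Since the result is 1, base 6 gives no evidence that 337 is composite.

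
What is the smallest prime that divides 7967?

31

7967 is odd.
Digit sum 29, not divisible by 3.
Ends in 7: not divisible by 5.
7: 7967 = 7·1138 + 1
11: 7967 = 11·724 + 3
13: 7967 = 13·612 + 11
17: 7967 = 17·468 + 11
19: 7967 = 19·419 + 6
23: 7967 = 23·346 + 9
29: 7967 = 29·274 + 21
31: 7967 = 31·257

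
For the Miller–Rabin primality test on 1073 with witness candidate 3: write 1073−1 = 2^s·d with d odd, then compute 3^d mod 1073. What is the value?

363

1073 − 1 = 1072 = 2^4 · 67, so d = 67.
3^1 ≡ 3 (mod 1073)
3^2 ≡ 3^2 = 9 ≡ 9 (mod 1073)
3^4 ≡ 9^2 = 81 ≡ 81 (mod 1073)
3^8 ≡ 81^2 = 6561 ≡ 123 (mod 1073)
3^16 ≡ 123^2 = 15129 ≡ 107 (mod 1073)
3^32 ≡ 107^2 = 11449 ≡ 719 (mod 1073)
3^64 ≡ 719^2 = 516961 ≡ 848 (mod 1073)
67 = 64 + 2 + 1 in binary powers of 2.
So 3^67 ≡ 848 · 9 · 3 ≡ 363 (mod 1073).
Squaring chain: 363 → 863 → 107 → 719; never reaches −1, so base 3 is a Miller–Rabin witness that 1073 is composite.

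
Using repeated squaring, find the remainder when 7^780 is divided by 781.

45

7^1 ≡ 7 (mod 781)
7^2 ≡ 7^2 = 49 ≡ 49 (mod 781)
7^4 ≡ 49^2 = 2401 ≡ 58 (mod 781)
7^8 ≡ 58^2 = 3364 ≡ 240 (mod 781)
7^16 ≡ 240^2 = 57600 ≡ 587 (mod 781)
7^32 ≡ 587^2 = 344569 ≡ 148 (mod 781)
7^64 ≡ 148^2 = 21904 ≡ 36 (mod 781)
7^128 ≡ 36^2 = 1296 ≡ 515 (mod 781)
7^256 ≡ 515^2 = 265225 ≡ 466 (mod 781)
7^512 ≡ 466^2 = 217156 ≡ 38 (mod 781)
780 = 512 + 256 + 8 + 4 in binary powers of 2.
So 7^780 ≡ 38 · 466 · 240 · 58 ≡ 45 (mod 781).
Since 45 ≠ 1, base 7 is a Fermat witness: 781 is composite.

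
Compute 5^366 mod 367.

5^1 ≡ 5 (mod 367)
5^2 ≡ 5^2 = 25 ≡ 25 (mod 367)
5^4 ≡ 25^2 = 625 ≡ 258 (mod 367)
5^8 ≡ 258^2 = 66564 ≡ 137 (mod 367)
5^16 ≡ 137^2 = 18769 ≡ 52 (mod 367)
5^32 ≡ 52^2 = 2704 ≡ 135 (mod 367)
5^64 ≡ 135^2 = 18225 ≡ 242 (mod 367)
5^128 ≡ 242^2 = 58564 ≡ 211 (mod 367)
5^256 ≡ 211^2 = 44521 ≡ 114 (mod 367)
366 = 256 + 64 + 32 + 8 + 4 + 2 in binary powers of 2.
So 5^366 ≡ 114 · 242 · 135 · 137 · 258 · 25 ≡ 1 (mod 367).
Since the result is 1, base 5 gives no evidence that 367 is composite.

1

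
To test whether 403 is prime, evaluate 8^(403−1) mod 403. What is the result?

8^1 ≡ 8 (mod 403)
8^2 ≡ 8^2 = 64 ≡ 64 (mod 403)
8^4 ≡ 64^2 = 4096 ≡ 66 (mod 403)
8^8 ≡ 66^2 = 4356 ≡ 326 (mod 403)
8^16 ≡ 326^2 = 106276 ≡ 287 (mod 403)
8^32 ≡ 287^2 = 82369 ≡ 157 (mod 403)
8^64 ≡ 157^2 = 24649 ≡ 66 (mod 403)
8^128 ≡ 66^2 = 4356 ≡ 326 (mod 403)
8^256 ≡ 326^2 = 106276 ≡ 287 (mod 403)
402 = 256 + 128 + 16 + 2 in binary powers of 2.
So 8^402 ≡ 287 · 326 · 287 · 64 ≡ 64 (mod 403).
Since 64 ≠ 1, base 8 is a Fermat witness: 403 is composite.

64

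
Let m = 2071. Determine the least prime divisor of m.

19

2071 is odd.
Digit sum 10, not divisible by 3.
Ends in 1: not divisible by 5.
7: 2071 = 7·295 + 6
11: 2071 = 11·188 + 3
13: 2071 = 13·159 + 4
17: 2071 = 17·121 + 14
19: 2071 = 19·109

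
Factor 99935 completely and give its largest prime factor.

79

99935 = 5 · 19987
19987 = 11 · 1817
1817 = 23 · 79
79 is prime.
So 99935 = 5 · 11 · 23 · 79; the largest prime factor is 79.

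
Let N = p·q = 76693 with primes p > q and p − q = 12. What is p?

Since p = q + 12, we have 76693 = q(q + 12), so q² + 12q − 76693 = 0.
Discriminant: 12² + 4·76693 = 144 + 306772 = 306916; √306916 = 554.
q = (−12 + 554)/2 = 271, and p = q + 12 = 283.
Check: 271 · 283 = 76693.

283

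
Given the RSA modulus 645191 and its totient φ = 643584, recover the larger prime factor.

839

φ(n) = (p−1)(q−1) = n − (p+q) + 1, so p + q = 645191 − 643584 + 1 = 1608.
p and q are the roots of t² − 1608t + 645191 = 0.
Discriminant: 1608² − 4·645191 = 2585664 − 2580764 = 4900; √4900 = 70.
q = (1608 − 70)/2 = 769, p = (1608 + 70)/2 = 839.
Check: 769 · 839 = 645191.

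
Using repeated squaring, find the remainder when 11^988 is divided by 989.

11^1 ≡ 11 (mod 989)
11^2 ≡ 11^2 = 121 ≡ 121 (mod 989)
11^4 ≡ 121^2 = 14641 ≡ 795 (mod 989)
11^8 ≡ 795^2 = 632025 ≡ 54 (mod 989)
11^16 ≡ 54^2 = 2916 ≡ 938 (mod 989)
11^32 ≡ 938^2 = 879844 ≡ 623 (mod 989)
11^64 ≡ 623^2 = 388129 ≡ 441 (mod 989)
11^128 ≡ 441^2 = 194481 ≡ 637 (mod 989)
11^256 ≡ 637^2 = 405769 ≡ 279 (mod 989)
11^512 ≡ 279^2 = 77841 ≡ 699 (mod 989)
988 = 512 + 256 + 128 + 64 + 16 + 8 + 4 in binary powers of 2.
So 11^988 ≡ 699 · 279 · 637 · 441 · 938 · 54 · 795 ≡ 441 (mod 989).
Since 441 ≠ 1, base 11 is a Fermat witness: 989 is composite.

441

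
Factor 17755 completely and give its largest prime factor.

17755 = 5 · 3551
3551 = 53 · 67
67 is prime.
So 17755 = 5 · 53 · 67; the largest prime factor is 67.

67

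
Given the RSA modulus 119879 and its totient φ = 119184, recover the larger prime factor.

φ(n) = (p−1)(q−1) = n − (p+q) + 1, so p + q = 119879 − 119184 + 1 = 696.
p and q are the roots of t² − 696t + 119879 = 0.
Discriminant: 696² − 4·119879 = 484416 − 479516 = 4900; √4900 = 70.
q = (696 − 70)/2 = 313, p = (696 + 70)/2 = 383.
Check: 313 · 383 = 119879.

383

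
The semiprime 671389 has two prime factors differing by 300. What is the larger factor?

Since p = q + 300, we have 671389 = q(q + 300), so q² + 300q − 671389 = 0.
Discriminant: 300² + 4·671389 = 90000 + 2685556 = 2775556; √2775556 = 1666.
q = (−300 + 1666)/2 = 683, and p = q + 300 = 983.
Check: 683 · 983 = 671389.

983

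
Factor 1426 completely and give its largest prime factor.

31

1426 = 2 · 713
713 = 23 · 31
31 is prime.
So 1426 = 2 · 23 · 31; the largest prime factor is 31.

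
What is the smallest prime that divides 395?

395 is odd.
Digit sum 17, not divisible by 3.
Ends in 5: divisible by 5.

5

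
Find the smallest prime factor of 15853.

83

15853 is odd.
Digit sum 22, not divisible by 3.
Ends in 3: not divisible by 5.
7: 15853 = 7·2264 + 5
11: 15853 = 11·1441 + 2
13: 15853 = 13·1219 + 6
17: 15853 = 17·932 + 9
19: 15853 = 19·834 + 7
23: 15853 = 23·689 + 6
29: 15853 = 29·546 + 19
31: 15853 = 31·511 + 12
37: 15853 = 37·428 + 17
41: 15853 = 41·386 + 27
43: 15853 = 43·368 + 29
47: 15853 = 47·337 + 14
53: 15853 = 53·299 + 6
59: 15853 = 59·268 + 41
61: 15853 = 61·259 + 54
67: 15853 = 67·236 + 41
71: 15853 = 71·223 + 20
73: 15853 = 73·217 + 12
79: 15853 = 79·200 + 53
83: 15853 = 83·191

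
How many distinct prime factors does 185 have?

185 = 5 · 37
185 = 5 · 37, which has 2 distinct prime factors.

2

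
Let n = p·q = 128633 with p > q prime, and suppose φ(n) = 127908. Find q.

307

φ(n) = (p−1)(q−1) = n − (p+q) + 1, so p + q = 128633 − 127908 + 1 = 726.
p and q are the roots of t² − 726t + 128633 = 0.
Discriminant: 726² − 4·128633 = 527076 − 514532 = 12544; √12544 = 112.
q = (726 − 112)/2 = 307, p = (726 + 112)/2 = 419.
Check: 307 · 419 = 128633.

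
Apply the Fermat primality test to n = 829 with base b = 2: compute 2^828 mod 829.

1

2^1 ≡ 2 (mod 829)
2^2 ≡ 2^2 = 4 ≡ 4 (mod 829)
2^4 ≡ 4^2 = 16 ≡ 16 (mod 829)
2^8 ≡ 16^2 = 256 ≡ 256 (mod 829)
2^16 ≡ 256^2 = 65536 ≡ 45 (mod 829)
2^32 ≡ 45^2 = 2025 ≡ 367 (mod 829)
2^64 ≡ 367^2 = 134689 ≡ 391 (mod 829)
2^128 ≡ 391^2 = 152881 ≡ 345 (mod 829)
2^256 ≡ 345^2 = 119025 ≡ 478 (mod 829)
2^512 ≡ 478^2 = 228484 ≡ 509 (mod 829)
828 = 512 + 256 + 32 + 16 + 8 + 4 in binary powers of 2.
So 2^828 ≡ 509 · 478 · 367 · 45 · 256 · 16 ≡ 1 (mod 829).
Since the result is 1, base 2 gives no evidence that 829 is composite.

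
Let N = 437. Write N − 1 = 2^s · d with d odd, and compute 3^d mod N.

307

437 − 1 = 436 = 2^2 · 109, so d = 109.
3^1 ≡ 3 (mod 437)
3^2 ≡ 3^2 = 9 ≡ 9 (mod 437)
3^4 ≡ 9^2 = 81 ≡ 81 (mod 437)
3^8 ≡ 81^2 = 6561 ≡ 6 (mod 437)
3^16 ≡ 6^2 = 36 ≡ 36 (mod 437)
3^32 ≡ 36^2 = 1296 ≡ 422 (mod 437)
3^64 ≡ 422^2 = 178084 ≡ 225 (mod 437)
109 = 64 + 32 + 8 + 4 + 1 in binary powers of 2.
So 3^109 ≡ 225 · 422 · 6 · 81 · 3 ≡ 307 (mod 437).
Squaring chain: 307 → 294; never reaches −1, so base 3 is a Miller–Rabin witness that 437 is composite.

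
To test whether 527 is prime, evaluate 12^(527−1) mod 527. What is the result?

236

12^1 ≡ 12 (mod 527)
12^2 ≡ 12^2 = 144 ≡ 144 (mod 527)
12^4 ≡ 144^2 = 20736 ≡ 183 (mod 527)
12^8 ≡ 183^2 = 33489 ≡ 288 (mod 527)
12^16 ≡ 288^2 = 82944 ≡ 205 (mod 527)
12^32 ≡ 205^2 = 42025 ≡ 392 (mod 527)
12^64 ≡ 392^2 = 153664 ≡ 307 (mod 527)
12^128 ≡ 307^2 = 94249 ≡ 443 (mod 527)
12^256 ≡ 443^2 = 196249 ≡ 205 (mod 527)
12^512 ≡ 205^2 = 42025 ≡ 392 (mod 527)
526 = 512 + 8 + 4 + 2 in binary powers of 2.
So 12^526 ≡ 392 · 288 · 183 · 144 ≡ 236 (mod 527).
Since 236 ≠ 1, base 12 is a Fermat witness: 527 is composite.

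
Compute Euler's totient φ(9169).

Factor: 9169 = 53 · 173.
φ(9169) = (53−1) · (173−1) = 52 · 172 = 8944.

8944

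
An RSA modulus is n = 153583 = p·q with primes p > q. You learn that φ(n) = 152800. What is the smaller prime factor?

φ(n) = (p−1)(q−1) = n − (p+q) + 1, so p + q = 153583 − 152800 + 1 = 784.
p and q are the roots of t² − 784t + 153583 = 0.
Discriminant: 784² − 4·153583 = 614656 − 614332 = 324; √324 = 18.
q = (784 − 18)/2 = 383, p = (784 + 18)/2 = 401.
Check: 383 · 401 = 153583.

383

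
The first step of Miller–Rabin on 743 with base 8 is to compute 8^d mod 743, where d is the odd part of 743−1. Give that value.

1

743 − 1 = 742 = 2^1 · 371, so d = 371.
8^1 ≡ 8 (mod 743)
8^2 ≡ 8^2 = 64 ≡ 64 (mod 743)
8^4 ≡ 64^2 = 4096 ≡ 381 (mod 743)
8^8 ≡ 381^2 = 145161 ≡ 276 (mod 743)
8^16 ≡ 276^2 = 76176 ≡ 390 (mod 743)
8^32 ≡ 390^2 = 152100 ≡ 528 (mod 743)
8^64 ≡ 528^2 = 278784 ≡ 159 (mod 743)
8^128 ≡ 159^2 = 25281 ≡ 19 (mod 743)
8^256 ≡ 19^2 = 361 ≡ 361 (mod 743)
371 = 256 + 64 + 32 + 16 + 2 + 1 in binary powers of 2.
So 8^371 ≡ 361 · 159 · 528 · 390 · 64 · 8 ≡ 1 (mod 743).
Since 8^d ≡ 1 (mod 743), base 8 does not prove 743 composite.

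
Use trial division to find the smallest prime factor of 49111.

67

49111 is odd.
Digit sum 16, not divisible by 3.
Ends in 1: not divisible by 5.
7: 49111 = 7·7015 + 6
11: 49111 = 11·4464 + 7
13: 49111 = 13·3777 + 10
17: 49111 = 17·2888 + 15
19: 49111 = 19·2584 + 15
23: 49111 = 23·2135 + 6
29: 49111 = 29·1693 + 14
31: 49111 = 31·1584 + 7
37: 49111 = 37·1327 + 12
41: 49111 = 41·1197 + 34
43: 49111 = 43·1142 + 5
47: 49111 = 47·1044 + 43
53: 49111 = 53·926 + 33
59: 49111 = 59·832 + 23
61: 49111 = 61·805 + 6
67: 49111 = 67·733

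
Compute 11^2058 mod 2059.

289

11^1 ≡ 11 (mod 2059)
11^2 ≡ 11^2 = 121 ≡ 121 (mod 2059)
11^4 ≡ 121^2 = 14641 ≡ 228 (mod 2059)
11^8 ≡ 228^2 = 51984 ≡ 509 (mod 2059)
11^16 ≡ 509^2 = 259081 ≡ 1706 (mod 2059)
11^32 ≡ 1706^2 = 2910436 ≡ 1069 (mod 2059)
11^64 ≡ 1069^2 = 1142761 ≡ 16 (mod 2059)
11^128 ≡ 16^2 = 256 ≡ 256 (mod 2059)
11^256 ≡ 256^2 = 65536 ≡ 1707 (mod 2059)
11^512 ≡ 1707^2 = 2913849 ≡ 364 (mod 2059)
11^1024 ≡ 364^2 = 132496 ≡ 720 (mod 2059)
11^2048 ≡ 720^2 = 518400 ≡ 1591 (mod 2059)
2058 = 2048 + 8 + 2 in binary powers of 2.
So 11^2058 ≡ 1591 · 509 · 121 ≡ 289 (mod 2059).
Since 289 ≠ 1, base 11 is a Fermat witness: 2059 is composite.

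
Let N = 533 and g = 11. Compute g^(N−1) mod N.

146

11^1 ≡ 11 (mod 533)
11^2 ≡ 11^2 = 121 ≡ 121 (mod 533)
11^4 ≡ 121^2 = 14641 ≡ 250 (mod 533)
11^8 ≡ 250^2 = 62500 ≡ 139 (mod 533)
11^16 ≡ 139^2 = 19321 ≡ 133 (mod 533)
11^32 ≡ 133^2 = 17689 ≡ 100 (mod 533)
11^64 ≡ 100^2 = 10000 ≡ 406 (mod 533)
11^128 ≡ 406^2 = 164836 ≡ 139 (mod 533)
11^256 ≡ 139^2 = 19321 ≡ 133 (mod 533)
11^512 ≡ 133^2 = 17689 ≡ 100 (mod 533)
532 = 512 + 16 + 4 in binary powers of 2.
So 11^532 ≡ 100 · 133 · 250 ≡ 146 (mod 533).
Since 146 ≠ 1, base 11 is a Fermat witness: 533 is composite.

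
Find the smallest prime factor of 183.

183 is odd.
Digit sum 12, divisible by 3.

3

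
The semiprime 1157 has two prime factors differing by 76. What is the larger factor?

Since p = q + 76, we have 1157 = q(q + 76), so q² + 76q − 1157 = 0.
Discriminant: 76² + 4·1157 = 5776 + 4628 = 10404; √10404 = 102.
q = (−76 + 102)/2 = 13, and p = q + 76 = 89.
Check: 13 · 89 = 1157.

89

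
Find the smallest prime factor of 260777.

260777 is odd.
Digit sum 29, not divisible by 3.
Ends in 7: not divisible by 5.
7: 260777 = 7·37253 + 6
11: 260777 = 11·23707

11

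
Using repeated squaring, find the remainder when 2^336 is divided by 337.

2^1 ≡ 2 (mod 337)
2^2 ≡ 2^2 = 4 ≡ 4 (mod 337)
2^4 ≡ 4^2 = 16 ≡ 16 (mod 337)
2^8 ≡ 16^2 = 256 ≡ 256 (mod 337)
2^16 ≡ 256^2 = 65536 ≡ 158 (mod 337)
2^32 ≡ 158^2 = 24964 ≡ 26 (mod 337)
2^64 ≡ 26^2 = 676 ≡ 2 (mod 337)
2^128 ≡ 2^2 = 4 ≡ 4 (mod 337)
2^256 ≡ 4^2 = 16 ≡ 16 (mod 337)
336 = 256 + 64 + 16 in binary powers of 2.
So 2^336 ≡ 16 · 2 · 158 ≡ 1 (mod 337).
Since the result is 1, base 2 gives no evidence that 337 is composite.

1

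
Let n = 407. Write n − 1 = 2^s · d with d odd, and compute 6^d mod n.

407 − 1 = 406 = 2^1 · 203, so d = 203.
6^1 ≡ 6 (mod 407)
6^2 ≡ 6^2 = 36 ≡ 36 (mod 407)
6^4 ≡ 36^2 = 1296 ≡ 75 (mod 407)
6^8 ≡ 75^2 = 5625 ≡ 334 (mod 407)
6^16 ≡ 334^2 = 111556 ≡ 38 (mod 407)
6^32 ≡ 38^2 = 1444 ≡ 223 (mod 407)
6^64 ≡ 223^2 = 49729 ≡ 75 (mod 407)
6^128 ≡ 75^2 = 5625 ≡ 334 (mod 407)
203 = 128 + 64 + 8 + 2 + 1 in binary powers of 2.
So 6^203 ≡ 334 · 75 · 334 · 36 · 6 ≡ 216 (mod 407).
Squaring chain: 216; never reaches −1, so base 6 is a Miller–Rabin witness that 407 is composite.

216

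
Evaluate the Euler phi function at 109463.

100096

Factor: 109463 = 17 · 47 · 137.
φ(109463) = (17−1) · (47−1) · (137−1) = 16 · 46 · 136 = 100096.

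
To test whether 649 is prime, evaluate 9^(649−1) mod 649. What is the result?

9^1 ≡ 9 (mod 649)
9^2 ≡ 9^2 = 81 ≡ 81 (mod 649)
9^4 ≡ 81^2 = 6561 ≡ 71 (mod 649)
9^8 ≡ 71^2 = 5041 ≡ 498 (mod 649)
9^16 ≡ 498^2 = 248004 ≡ 86 (mod 649)
9^32 ≡ 86^2 = 7396 ≡ 257 (mod 649)
9^64 ≡ 257^2 = 66049 ≡ 500 (mod 649)
9^128 ≡ 500^2 = 250000 ≡ 135 (mod 649)
9^256 ≡ 135^2 = 18225 ≡ 53 (mod 649)
9^512 ≡ 53^2 = 2809 ≡ 213 (mod 649)
648 = 512 + 128 + 8 in binary powers of 2.
So 9^648 ≡ 213 · 135 · 498 ≡ 454 (mod 649).
Since 454 ≠ 1, base 9 is a Fermat witness: 649 is composite.

454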